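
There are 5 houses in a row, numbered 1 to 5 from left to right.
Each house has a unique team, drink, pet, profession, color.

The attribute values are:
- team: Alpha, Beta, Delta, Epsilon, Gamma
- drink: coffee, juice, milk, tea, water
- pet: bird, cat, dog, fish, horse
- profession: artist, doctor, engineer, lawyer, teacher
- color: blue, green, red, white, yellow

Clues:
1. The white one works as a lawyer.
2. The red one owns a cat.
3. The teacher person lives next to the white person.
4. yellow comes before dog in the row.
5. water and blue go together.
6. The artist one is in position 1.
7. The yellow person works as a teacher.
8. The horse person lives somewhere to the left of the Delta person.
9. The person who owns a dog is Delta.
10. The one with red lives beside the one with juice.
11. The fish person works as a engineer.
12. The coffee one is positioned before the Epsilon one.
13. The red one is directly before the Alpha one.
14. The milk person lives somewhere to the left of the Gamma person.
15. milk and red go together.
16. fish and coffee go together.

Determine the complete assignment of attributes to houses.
Solution:

House | Team | Drink | Pet | Profession | Color
-----------------------------------------------
  1   | Beta | milk | cat | artist | red
  2   | Alpha | juice | horse | teacher | yellow
  3   | Delta | tea | dog | lawyer | white
  4   | Gamma | coffee | fish | engineer | green
  5   | Epsilon | water | bird | doctor | blue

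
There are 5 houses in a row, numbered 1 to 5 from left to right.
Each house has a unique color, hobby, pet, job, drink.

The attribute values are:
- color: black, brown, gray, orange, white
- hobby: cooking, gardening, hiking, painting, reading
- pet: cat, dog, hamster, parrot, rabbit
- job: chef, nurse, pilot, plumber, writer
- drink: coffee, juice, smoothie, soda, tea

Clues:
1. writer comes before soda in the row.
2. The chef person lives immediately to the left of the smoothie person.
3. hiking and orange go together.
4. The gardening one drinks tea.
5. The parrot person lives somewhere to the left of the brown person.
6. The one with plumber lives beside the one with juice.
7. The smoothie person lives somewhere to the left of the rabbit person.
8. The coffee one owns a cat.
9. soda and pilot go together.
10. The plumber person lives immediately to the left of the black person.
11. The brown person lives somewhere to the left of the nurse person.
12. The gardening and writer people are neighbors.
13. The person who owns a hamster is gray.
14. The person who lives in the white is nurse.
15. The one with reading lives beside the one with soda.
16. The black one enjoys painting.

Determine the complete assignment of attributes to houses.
Solution:

House | Color | Hobby | Pet | Job | Drink
-----------------------------------------
  1   | gray | gardening | hamster | plumber | tea
  2   | black | painting | parrot | writer | juice
  3   | brown | cooking | cat | chef | coffee
  4   | white | reading | dog | nurse | smoothie
  5   | orange | hiking | rabbit | pilot | soda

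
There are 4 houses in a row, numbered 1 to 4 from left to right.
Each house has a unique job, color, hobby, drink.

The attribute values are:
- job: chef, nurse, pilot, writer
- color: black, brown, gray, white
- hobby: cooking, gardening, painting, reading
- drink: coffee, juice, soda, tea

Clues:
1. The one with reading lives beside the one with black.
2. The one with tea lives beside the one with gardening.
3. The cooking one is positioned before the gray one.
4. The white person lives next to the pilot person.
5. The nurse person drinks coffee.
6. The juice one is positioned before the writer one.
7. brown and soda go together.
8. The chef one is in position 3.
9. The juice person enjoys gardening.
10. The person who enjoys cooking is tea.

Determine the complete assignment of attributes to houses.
Solution:

House | Job | Color | Hobby | Drink
-----------------------------------
  1   | nurse | white | reading | coffee
  2   | pilot | black | cooking | tea
  3   | chef | gray | gardening | juice
  4   | writer | brown | painting | soda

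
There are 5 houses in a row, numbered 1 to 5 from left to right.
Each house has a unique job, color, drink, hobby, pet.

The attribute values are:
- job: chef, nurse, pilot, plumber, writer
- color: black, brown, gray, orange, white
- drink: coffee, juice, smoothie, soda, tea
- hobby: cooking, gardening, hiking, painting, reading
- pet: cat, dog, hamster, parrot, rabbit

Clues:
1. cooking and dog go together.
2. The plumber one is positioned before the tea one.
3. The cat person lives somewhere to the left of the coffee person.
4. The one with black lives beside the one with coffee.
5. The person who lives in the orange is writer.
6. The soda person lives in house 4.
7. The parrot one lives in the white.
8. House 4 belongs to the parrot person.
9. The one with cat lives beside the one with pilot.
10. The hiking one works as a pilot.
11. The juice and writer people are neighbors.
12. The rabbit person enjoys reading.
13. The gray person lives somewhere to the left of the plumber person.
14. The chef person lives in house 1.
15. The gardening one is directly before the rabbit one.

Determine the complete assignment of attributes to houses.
Solution:

House | Job | Color | Drink | Hobby | Pet
-----------------------------------------
  1   | chef | gray | smoothie | painting | cat
  2   | pilot | black | juice | hiking | hamster
  3   | writer | orange | coffee | cooking | dog
  4   | plumber | white | soda | gardening | parrot
  5   | nurse | brown | tea | reading | rabbit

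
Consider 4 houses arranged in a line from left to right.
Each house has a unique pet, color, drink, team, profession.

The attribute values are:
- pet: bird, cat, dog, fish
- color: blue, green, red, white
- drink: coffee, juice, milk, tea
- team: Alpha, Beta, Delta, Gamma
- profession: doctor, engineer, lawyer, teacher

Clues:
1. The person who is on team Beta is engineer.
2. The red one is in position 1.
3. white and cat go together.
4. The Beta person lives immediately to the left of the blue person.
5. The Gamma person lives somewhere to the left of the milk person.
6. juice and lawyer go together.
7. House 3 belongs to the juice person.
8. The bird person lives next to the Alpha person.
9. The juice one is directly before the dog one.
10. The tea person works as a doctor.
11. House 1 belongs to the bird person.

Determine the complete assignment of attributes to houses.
Solution:

House | Pet | Color | Drink | Team | Profession
-----------------------------------------------
  1   | bird | red | coffee | Beta | engineer
  2   | fish | blue | tea | Alpha | doctor
  3   | cat | white | juice | Gamma | lawyer
  4   | dog | green | milk | Delta | teacher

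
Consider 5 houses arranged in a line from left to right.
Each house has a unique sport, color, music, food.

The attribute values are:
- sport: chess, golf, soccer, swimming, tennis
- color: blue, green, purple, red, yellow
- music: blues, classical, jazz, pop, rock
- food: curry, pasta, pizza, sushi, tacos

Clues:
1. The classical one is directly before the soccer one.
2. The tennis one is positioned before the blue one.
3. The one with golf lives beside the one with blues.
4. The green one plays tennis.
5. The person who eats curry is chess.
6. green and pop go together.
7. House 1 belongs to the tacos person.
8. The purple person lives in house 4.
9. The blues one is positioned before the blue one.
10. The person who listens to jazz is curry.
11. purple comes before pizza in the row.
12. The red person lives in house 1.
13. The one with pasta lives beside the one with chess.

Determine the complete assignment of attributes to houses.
Solution:

House | Sport | Color | Music | Food
------------------------------------
  1   | golf | red | classical | tacos
  2   | soccer | yellow | blues | sushi
  3   | tennis | green | pop | pasta
  4   | chess | purple | jazz | curry
  5   | swimming | blue | rock | pizza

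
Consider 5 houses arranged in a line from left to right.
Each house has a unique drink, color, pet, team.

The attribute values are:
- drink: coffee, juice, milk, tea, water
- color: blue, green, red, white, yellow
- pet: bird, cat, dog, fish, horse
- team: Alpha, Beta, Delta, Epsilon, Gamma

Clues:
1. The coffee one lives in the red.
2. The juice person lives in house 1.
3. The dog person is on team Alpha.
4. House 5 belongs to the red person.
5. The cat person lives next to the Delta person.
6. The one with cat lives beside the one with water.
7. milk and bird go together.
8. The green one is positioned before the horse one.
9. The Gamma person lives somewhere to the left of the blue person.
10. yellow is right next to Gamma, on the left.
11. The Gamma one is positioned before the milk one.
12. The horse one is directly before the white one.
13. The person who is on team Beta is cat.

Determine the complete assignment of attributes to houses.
Solution:

House | Drink | Color | Pet | Team
----------------------------------
  1   | juice | green | cat | Beta
  2   | water | yellow | horse | Delta
  3   | tea | white | fish | Gamma
  4   | milk | blue | bird | Epsilon
  5   | coffee | red | dog | Alpha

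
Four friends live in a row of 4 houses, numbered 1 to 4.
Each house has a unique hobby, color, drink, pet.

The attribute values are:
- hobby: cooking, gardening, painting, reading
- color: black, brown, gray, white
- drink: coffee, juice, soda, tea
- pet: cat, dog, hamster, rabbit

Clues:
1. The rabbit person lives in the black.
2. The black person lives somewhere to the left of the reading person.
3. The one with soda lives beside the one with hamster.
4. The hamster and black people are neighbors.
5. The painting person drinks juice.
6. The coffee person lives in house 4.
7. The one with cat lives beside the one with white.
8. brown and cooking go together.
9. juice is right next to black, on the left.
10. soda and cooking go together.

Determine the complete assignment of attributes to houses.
Solution:

House | Hobby | Color | Drink | Pet
-----------------------------------
  1   | cooking | brown | soda | cat
  2   | painting | white | juice | hamster
  3   | gardening | black | tea | rabbit
  4   | reading | gray | coffee | dog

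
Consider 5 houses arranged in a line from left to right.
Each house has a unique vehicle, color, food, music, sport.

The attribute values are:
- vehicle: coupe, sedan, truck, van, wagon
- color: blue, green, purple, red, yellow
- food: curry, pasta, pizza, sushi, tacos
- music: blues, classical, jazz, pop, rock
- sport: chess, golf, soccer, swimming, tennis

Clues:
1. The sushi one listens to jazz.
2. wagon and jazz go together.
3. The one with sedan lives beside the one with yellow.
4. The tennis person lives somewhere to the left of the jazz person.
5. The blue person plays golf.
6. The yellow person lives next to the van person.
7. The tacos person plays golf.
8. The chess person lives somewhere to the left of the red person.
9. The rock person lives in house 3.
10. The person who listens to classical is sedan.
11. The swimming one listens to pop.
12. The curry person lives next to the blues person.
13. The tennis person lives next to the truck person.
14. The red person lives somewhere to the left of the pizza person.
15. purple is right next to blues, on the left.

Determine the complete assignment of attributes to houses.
Solution:

House | Vehicle | Color | Food | Music | Sport
----------------------------------------------
  1   | sedan | purple | curry | classical | tennis
  2   | truck | yellow | pasta | blues | chess
  3   | van | blue | tacos | rock | golf
  4   | wagon | red | sushi | jazz | soccer
  5   | coupe | green | pizza | pop | swimming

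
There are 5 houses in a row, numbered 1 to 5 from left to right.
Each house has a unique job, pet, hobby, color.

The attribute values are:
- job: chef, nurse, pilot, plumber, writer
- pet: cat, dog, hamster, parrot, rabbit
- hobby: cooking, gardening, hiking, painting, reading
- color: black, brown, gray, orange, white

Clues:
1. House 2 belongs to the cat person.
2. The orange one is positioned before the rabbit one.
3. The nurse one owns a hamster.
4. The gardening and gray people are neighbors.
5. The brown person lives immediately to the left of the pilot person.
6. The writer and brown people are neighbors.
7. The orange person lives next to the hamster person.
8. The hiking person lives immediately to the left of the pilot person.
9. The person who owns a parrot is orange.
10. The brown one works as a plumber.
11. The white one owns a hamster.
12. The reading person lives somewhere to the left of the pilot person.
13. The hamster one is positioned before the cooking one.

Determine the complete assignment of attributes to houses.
Solution:

House | Job | Pet | Hobby | Color
---------------------------------
  1   | writer | dog | reading | black
  2   | plumber | cat | hiking | brown
  3   | pilot | parrot | painting | orange
  4   | nurse | hamster | gardening | white
  5   | chef | rabbit | cooking | gray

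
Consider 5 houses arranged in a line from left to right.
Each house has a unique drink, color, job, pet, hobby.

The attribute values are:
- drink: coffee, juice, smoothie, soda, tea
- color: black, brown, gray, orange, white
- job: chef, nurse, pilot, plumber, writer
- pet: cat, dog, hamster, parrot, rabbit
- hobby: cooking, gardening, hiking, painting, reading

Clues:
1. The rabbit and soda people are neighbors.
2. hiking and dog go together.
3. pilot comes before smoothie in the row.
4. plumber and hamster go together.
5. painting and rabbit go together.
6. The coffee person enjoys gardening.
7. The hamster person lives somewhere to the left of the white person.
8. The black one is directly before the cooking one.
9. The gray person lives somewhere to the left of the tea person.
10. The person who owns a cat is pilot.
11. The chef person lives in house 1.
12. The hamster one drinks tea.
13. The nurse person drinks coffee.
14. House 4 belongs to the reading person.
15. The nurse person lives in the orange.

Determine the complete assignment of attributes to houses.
Solution:

House | Drink | Color | Job | Pet | Hobby
-----------------------------------------
  1   | juice | black | chef | rabbit | painting
  2   | soda | gray | pilot | cat | cooking
  3   | coffee | orange | nurse | parrot | gardening
  4   | tea | brown | plumber | hamster | reading
  5   | smoothie | white | writer | dog | hiking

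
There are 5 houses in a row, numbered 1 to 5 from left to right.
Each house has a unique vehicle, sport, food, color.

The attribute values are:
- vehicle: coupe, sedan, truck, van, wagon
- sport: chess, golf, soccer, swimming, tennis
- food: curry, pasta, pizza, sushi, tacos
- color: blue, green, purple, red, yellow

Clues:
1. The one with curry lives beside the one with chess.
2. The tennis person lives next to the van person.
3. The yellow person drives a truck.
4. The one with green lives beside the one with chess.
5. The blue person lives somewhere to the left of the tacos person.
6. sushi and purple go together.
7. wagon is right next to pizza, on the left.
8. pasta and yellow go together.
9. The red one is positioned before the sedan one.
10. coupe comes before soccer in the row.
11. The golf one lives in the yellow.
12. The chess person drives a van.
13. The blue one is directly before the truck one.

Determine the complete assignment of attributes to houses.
Solution:

House | Vehicle | Sport | Food | Color
--------------------------------------
  1   | wagon | tennis | curry | green
  2   | van | chess | pizza | blue
  3   | truck | golf | pasta | yellow
  4   | coupe | swimming | tacos | red
  5   | sedan | soccer | sushi | purple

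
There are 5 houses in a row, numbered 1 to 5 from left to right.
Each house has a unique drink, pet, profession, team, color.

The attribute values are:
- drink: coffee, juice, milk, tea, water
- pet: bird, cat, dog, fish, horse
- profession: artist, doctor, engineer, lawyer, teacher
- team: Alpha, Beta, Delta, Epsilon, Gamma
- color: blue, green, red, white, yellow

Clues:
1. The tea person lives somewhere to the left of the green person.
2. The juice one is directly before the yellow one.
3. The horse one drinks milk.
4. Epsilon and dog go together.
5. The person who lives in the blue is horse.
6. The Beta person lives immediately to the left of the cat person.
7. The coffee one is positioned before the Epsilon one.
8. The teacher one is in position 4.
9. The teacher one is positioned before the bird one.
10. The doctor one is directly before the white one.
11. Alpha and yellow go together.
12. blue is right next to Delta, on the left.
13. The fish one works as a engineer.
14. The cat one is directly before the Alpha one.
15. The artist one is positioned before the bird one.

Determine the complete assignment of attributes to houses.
Solution:

House | Drink | Pet | Profession | Team | Color
-----------------------------------------------
  1   | milk | horse | doctor | Beta | blue
  2   | juice | cat | artist | Delta | white
  3   | coffee | fish | engineer | Alpha | yellow
  4   | tea | dog | teacher | Epsilon | red
  5   | water | bird | lawyer | Gamma | green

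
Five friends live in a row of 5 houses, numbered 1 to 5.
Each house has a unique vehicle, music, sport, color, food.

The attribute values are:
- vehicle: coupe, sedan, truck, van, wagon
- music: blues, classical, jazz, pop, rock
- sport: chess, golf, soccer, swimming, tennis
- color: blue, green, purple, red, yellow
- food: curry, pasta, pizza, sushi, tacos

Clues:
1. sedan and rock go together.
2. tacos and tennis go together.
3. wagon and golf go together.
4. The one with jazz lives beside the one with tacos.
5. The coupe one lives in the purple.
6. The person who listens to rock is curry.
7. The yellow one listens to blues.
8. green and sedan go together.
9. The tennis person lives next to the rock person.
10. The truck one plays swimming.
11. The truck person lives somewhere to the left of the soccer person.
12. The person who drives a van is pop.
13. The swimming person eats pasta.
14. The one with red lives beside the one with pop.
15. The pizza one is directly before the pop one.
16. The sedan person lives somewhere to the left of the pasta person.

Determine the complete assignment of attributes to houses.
Solution:

House | Vehicle | Music | Sport | Color | Food
----------------------------------------------
  1   | wagon | jazz | golf | red | pizza
  2   | van | pop | tennis | blue | tacos
  3   | sedan | rock | chess | green | curry
  4   | truck | blues | swimming | yellow | pasta
  5   | coupe | classical | soccer | purple | sushi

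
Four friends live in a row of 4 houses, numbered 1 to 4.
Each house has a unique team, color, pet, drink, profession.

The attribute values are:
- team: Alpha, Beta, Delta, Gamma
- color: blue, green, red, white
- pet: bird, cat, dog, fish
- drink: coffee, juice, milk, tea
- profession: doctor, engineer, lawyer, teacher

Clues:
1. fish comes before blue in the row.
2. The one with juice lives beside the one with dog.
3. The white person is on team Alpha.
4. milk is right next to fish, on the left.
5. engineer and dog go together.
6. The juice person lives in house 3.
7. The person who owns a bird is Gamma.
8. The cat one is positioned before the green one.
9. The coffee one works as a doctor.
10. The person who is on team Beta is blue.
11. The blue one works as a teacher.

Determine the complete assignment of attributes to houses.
Solution:

House | Team | Color | Pet | Drink | Profession
-----------------------------------------------
  1   | Gamma | red | bird | milk | lawyer
  2   | Alpha | white | fish | coffee | doctor
  3   | Beta | blue | cat | juice | teacher
  4   | Delta | green | dog | tea | engineer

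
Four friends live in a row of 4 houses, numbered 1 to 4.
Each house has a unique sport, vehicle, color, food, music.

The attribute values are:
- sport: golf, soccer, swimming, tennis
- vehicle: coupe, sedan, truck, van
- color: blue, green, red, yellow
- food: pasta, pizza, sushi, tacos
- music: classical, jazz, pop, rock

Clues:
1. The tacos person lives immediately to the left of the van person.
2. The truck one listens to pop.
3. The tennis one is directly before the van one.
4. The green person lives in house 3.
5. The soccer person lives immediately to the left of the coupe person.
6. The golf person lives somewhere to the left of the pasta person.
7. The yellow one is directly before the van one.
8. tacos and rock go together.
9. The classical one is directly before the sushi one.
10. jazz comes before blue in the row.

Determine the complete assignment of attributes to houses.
Solution:

House | Sport | Vehicle | Color | Food | Music
----------------------------------------------
  1   | tennis | sedan | yellow | tacos | rock
  2   | soccer | van | red | pizza | classical
  3   | golf | coupe | green | sushi | jazz
  4   | swimming | truck | blue | pasta | pop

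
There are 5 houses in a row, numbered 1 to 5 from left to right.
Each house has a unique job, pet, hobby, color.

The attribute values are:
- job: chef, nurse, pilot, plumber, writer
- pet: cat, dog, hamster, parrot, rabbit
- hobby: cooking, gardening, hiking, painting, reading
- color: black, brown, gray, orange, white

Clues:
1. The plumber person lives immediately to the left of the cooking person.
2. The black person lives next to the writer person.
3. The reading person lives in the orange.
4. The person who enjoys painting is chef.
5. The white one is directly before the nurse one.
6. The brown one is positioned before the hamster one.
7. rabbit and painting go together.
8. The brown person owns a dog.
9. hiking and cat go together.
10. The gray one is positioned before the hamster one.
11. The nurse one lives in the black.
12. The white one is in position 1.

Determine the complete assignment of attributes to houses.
Solution:

House | Job | Pet | Hobby | Color
---------------------------------
  1   | plumber | cat | hiking | white
  2   | nurse | parrot | cooking | black
  3   | writer | dog | gardening | brown
  4   | chef | rabbit | painting | gray
  5   | pilot | hamster | reading | orange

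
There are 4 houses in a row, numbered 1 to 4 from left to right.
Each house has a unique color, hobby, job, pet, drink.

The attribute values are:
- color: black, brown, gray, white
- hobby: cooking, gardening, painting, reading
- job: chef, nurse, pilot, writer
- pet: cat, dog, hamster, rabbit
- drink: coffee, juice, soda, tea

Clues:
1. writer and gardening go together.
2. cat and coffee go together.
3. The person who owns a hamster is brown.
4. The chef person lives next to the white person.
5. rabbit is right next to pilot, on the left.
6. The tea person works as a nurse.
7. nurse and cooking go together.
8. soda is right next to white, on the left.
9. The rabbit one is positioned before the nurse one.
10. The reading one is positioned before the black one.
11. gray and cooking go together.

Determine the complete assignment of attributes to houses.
Solution:

House | Color | Hobby | Job | Pet | Drink
-----------------------------------------
  1   | brown | reading | chef | hamster | soda
  2   | white | gardening | writer | rabbit | juice
  3   | black | painting | pilot | cat | coffee
  4   | gray | cooking | nurse | dog | tea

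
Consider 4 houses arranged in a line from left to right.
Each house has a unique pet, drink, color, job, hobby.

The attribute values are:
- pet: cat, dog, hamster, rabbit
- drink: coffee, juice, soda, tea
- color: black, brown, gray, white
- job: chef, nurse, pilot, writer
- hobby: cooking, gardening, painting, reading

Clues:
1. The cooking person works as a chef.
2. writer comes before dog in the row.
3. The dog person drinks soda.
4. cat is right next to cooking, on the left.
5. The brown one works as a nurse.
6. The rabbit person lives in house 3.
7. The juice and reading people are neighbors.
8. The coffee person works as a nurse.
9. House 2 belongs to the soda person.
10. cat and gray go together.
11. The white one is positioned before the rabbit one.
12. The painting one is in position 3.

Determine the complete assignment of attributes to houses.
Solution:

House | Pet | Drink | Color | Job | Hobby
-----------------------------------------
  1   | cat | tea | gray | writer | gardening
  2   | dog | soda | white | chef | cooking
  3   | rabbit | juice | black | pilot | painting
  4   | hamster | coffee | brown | nurse | reading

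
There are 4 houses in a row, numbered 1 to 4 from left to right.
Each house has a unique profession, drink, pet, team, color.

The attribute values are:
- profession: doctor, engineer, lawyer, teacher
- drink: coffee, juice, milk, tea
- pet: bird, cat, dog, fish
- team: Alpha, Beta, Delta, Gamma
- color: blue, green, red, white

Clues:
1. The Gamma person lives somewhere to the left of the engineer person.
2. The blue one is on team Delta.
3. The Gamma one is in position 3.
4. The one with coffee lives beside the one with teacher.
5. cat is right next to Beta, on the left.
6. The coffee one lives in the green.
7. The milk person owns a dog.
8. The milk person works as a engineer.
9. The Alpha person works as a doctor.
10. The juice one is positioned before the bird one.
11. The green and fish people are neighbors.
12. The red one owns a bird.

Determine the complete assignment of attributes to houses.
Solution:

House | Profession | Drink | Pet | Team | Color
-----------------------------------------------
  1   | doctor | coffee | cat | Alpha | green
  2   | teacher | juice | fish | Beta | white
  3   | lawyer | tea | bird | Gamma | red
  4   | engineer | milk | dog | Delta | blue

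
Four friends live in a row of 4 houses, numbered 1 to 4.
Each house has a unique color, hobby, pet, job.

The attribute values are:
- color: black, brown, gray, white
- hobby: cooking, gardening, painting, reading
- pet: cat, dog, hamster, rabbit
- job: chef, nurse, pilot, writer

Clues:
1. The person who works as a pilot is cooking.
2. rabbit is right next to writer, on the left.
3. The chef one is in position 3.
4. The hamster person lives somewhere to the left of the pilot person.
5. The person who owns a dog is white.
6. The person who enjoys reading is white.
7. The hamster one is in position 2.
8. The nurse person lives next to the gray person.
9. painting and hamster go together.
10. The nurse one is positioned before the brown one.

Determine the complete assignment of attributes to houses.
Solution:

House | Color | Hobby | Pet | Job
---------------------------------
  1   | black | gardening | rabbit | nurse
  2   | gray | painting | hamster | writer
  3   | white | reading | dog | chef
  4   | brown | cooking | cat | pilot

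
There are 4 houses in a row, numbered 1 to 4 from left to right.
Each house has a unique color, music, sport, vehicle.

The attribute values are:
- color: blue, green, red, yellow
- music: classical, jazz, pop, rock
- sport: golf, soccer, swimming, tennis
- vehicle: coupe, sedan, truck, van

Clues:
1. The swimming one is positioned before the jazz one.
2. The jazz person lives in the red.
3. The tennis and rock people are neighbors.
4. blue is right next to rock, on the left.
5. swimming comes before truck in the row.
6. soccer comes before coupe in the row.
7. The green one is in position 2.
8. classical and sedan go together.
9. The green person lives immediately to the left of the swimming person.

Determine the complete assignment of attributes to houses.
Solution:

House | Color | Music | Sport | Vehicle
---------------------------------------
  1   | blue | classical | tennis | sedan
  2   | green | rock | soccer | van
  3   | yellow | pop | swimming | coupe
  4   | red | jazz | golf | truck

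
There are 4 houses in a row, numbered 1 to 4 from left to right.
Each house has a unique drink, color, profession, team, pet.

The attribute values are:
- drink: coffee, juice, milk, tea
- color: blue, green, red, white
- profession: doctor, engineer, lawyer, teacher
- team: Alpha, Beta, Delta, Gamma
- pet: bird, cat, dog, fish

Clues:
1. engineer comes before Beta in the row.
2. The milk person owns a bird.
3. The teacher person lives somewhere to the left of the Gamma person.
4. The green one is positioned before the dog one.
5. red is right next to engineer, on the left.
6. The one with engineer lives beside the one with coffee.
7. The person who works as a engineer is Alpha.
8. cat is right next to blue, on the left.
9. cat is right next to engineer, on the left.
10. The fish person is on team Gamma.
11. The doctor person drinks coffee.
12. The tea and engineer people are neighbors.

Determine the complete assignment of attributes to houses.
Solution:

House | Drink | Color | Profession | Team | Pet
-----------------------------------------------
  1   | tea | red | teacher | Delta | cat
  2   | milk | blue | engineer | Alpha | bird
  3   | coffee | green | doctor | Gamma | fish
  4   | juice | white | lawyer | Beta | dog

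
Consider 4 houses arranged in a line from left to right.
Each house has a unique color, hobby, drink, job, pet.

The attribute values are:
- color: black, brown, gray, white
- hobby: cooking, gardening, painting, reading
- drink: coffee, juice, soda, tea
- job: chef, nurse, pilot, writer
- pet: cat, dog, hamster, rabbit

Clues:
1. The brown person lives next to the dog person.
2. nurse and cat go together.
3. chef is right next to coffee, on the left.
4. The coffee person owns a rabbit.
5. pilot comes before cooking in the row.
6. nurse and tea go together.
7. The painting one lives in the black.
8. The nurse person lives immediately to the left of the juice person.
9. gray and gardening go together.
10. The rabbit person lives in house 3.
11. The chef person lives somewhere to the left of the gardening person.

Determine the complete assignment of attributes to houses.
Solution:

House | Color | Hobby | Drink | Job | Pet
-----------------------------------------
  1   | brown | reading | tea | nurse | cat
  2   | black | painting | juice | chef | dog
  3   | gray | gardening | coffee | pilot | rabbit
  4   | white | cooking | soda | writer | hamster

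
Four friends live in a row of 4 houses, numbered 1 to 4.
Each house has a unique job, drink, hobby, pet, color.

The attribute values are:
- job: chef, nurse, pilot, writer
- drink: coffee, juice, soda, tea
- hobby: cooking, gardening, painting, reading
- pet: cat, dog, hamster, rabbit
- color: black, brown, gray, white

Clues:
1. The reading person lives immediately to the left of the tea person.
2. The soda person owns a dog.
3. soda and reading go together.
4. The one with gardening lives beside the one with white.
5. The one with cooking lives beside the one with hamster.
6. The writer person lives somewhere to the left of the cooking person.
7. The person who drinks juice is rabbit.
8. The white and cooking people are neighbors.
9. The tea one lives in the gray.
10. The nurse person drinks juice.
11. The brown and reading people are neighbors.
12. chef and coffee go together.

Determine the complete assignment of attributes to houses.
Solution:

House | Job | Drink | Hobby | Pet | Color
-----------------------------------------
  1   | nurse | juice | gardening | rabbit | brown
  2   | writer | soda | reading | dog | white
  3   | pilot | tea | cooking | cat | gray
  4   | chef | coffee | painting | hamster | black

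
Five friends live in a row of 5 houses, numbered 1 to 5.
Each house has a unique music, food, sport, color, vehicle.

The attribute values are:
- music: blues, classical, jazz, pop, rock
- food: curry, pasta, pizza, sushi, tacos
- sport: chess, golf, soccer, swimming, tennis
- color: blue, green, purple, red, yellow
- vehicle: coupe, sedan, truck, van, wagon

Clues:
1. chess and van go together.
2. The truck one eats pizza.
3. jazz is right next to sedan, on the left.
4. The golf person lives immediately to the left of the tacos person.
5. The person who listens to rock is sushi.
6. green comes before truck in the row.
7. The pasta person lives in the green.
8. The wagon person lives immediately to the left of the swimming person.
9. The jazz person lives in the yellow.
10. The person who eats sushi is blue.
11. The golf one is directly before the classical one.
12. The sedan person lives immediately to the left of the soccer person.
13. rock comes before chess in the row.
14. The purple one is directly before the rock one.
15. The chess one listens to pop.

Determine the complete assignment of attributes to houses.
Solution:

House | Music | Food | Sport | Color | Vehicle
----------------------------------------------
  1   | jazz | curry | golf | yellow | wagon
  2   | classical | tacos | swimming | purple | sedan
  3   | rock | sushi | soccer | blue | coupe
  4   | pop | pasta | chess | green | van
  5   | blues | pizza | tennis | red | truck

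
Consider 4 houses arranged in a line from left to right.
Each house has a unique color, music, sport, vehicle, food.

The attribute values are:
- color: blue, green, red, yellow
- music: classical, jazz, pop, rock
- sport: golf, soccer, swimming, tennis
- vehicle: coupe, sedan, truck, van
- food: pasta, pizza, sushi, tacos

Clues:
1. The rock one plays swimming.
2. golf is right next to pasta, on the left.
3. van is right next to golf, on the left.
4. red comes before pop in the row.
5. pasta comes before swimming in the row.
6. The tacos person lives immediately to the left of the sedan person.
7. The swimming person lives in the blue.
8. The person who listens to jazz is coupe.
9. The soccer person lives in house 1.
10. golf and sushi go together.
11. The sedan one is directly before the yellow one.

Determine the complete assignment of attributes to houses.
Solution:

House | Color | Music | Sport | Vehicle | Food
----------------------------------------------
  1   | red | classical | soccer | van | tacos
  2   | green | pop | golf | sedan | sushi
  3   | yellow | jazz | tennis | coupe | pasta
  4   | blue | rock | swimming | truck | pizza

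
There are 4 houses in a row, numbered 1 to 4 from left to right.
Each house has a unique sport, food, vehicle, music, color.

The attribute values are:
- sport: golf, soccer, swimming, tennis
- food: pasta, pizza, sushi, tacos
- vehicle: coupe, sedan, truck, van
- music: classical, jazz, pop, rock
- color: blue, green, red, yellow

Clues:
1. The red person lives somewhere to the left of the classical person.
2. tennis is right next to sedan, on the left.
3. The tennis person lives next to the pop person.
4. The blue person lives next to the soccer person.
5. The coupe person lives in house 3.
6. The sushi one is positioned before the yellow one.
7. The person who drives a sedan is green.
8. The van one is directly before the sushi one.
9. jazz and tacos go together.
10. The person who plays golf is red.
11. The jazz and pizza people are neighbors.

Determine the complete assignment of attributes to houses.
Solution:

House | Sport | Food | Vehicle | Music | Color
----------------------------------------------
  1   | tennis | pasta | van | rock | blue
  2   | soccer | sushi | sedan | pop | green
  3   | golf | tacos | coupe | jazz | red
  4   | swimming | pizza | truck | classical | yellow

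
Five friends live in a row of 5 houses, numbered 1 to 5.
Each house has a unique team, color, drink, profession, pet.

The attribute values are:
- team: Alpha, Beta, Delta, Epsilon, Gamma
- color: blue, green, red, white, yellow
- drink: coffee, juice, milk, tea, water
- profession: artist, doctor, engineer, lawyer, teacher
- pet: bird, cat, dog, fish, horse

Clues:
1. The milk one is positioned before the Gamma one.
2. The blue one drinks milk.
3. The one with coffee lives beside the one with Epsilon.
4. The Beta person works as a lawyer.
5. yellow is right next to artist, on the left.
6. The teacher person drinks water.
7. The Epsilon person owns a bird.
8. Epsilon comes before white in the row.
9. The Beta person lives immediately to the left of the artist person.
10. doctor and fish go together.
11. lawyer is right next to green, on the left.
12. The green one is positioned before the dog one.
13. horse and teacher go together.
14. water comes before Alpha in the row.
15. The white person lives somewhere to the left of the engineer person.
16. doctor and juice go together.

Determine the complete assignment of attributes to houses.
Solution:

House | Team | Color | Drink | Profession | Pet
-----------------------------------------------
  1   | Beta | yellow | coffee | lawyer | cat
  2   | Epsilon | green | tea | artist | bird
  3   | Delta | white | water | teacher | horse
  4   | Alpha | blue | milk | engineer | dog
  5   | Gamma | red | juice | doctor | fish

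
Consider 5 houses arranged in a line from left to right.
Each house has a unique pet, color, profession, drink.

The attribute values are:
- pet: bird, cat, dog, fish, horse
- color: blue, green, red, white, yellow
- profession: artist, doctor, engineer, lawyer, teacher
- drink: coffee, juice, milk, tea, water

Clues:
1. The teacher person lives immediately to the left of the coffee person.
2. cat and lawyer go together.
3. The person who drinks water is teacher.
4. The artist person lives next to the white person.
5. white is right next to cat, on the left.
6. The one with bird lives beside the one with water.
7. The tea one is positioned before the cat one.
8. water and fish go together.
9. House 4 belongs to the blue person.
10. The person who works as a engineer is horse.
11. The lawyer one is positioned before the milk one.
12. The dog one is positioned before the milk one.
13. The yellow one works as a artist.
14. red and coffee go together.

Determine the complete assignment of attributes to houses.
Solution:

House | Pet | Color | Profession | Drink
----------------------------------------
  1   | bird | yellow | artist | tea
  2   | fish | white | teacher | water
  3   | cat | red | lawyer | coffee
  4   | dog | blue | doctor | juice
  5   | horse | green | engineer | milk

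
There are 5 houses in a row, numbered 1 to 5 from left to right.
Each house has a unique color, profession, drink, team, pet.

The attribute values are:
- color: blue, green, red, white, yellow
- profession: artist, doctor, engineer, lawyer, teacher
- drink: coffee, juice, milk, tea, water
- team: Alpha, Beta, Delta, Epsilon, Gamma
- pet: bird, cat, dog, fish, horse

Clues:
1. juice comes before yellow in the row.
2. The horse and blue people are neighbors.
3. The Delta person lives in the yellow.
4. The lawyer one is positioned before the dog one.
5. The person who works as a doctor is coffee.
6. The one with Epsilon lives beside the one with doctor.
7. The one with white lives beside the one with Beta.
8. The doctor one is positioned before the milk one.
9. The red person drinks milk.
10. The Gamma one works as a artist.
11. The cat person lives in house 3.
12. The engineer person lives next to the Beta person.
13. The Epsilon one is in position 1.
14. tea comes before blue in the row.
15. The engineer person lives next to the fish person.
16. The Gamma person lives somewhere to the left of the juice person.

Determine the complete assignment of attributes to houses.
Solution:

House | Color | Profession | Drink | Team | Pet
-----------------------------------------------
  1   | white | engineer | tea | Epsilon | horse
  2   | blue | doctor | coffee | Beta | fish
  3   | red | artist | milk | Gamma | cat
  4   | green | lawyer | juice | Alpha | bird
  5   | yellow | teacher | water | Delta | dog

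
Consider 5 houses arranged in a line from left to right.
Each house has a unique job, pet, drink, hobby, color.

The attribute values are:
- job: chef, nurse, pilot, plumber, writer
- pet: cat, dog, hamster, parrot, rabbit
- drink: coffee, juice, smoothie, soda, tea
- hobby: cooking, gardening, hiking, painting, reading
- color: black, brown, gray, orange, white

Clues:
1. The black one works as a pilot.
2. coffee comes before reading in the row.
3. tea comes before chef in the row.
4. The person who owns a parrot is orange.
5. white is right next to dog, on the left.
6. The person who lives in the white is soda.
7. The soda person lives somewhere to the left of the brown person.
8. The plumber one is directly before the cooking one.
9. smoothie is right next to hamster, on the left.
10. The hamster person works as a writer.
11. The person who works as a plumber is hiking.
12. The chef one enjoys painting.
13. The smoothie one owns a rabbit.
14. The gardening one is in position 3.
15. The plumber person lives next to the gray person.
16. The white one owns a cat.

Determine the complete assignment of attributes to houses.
Solution:

House | Job | Pet | Drink | Hobby | Color
-----------------------------------------
  1   | plumber | cat | soda | hiking | white
  2   | nurse | dog | coffee | cooking | gray
  3   | pilot | rabbit | smoothie | gardening | black
  4   | writer | hamster | tea | reading | brown
  5   | chef | parrot | juice | painting | orange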